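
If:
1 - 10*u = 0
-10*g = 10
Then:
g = -1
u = 1/10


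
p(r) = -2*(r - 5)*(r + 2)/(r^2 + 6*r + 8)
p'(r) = -2*(-2*r - 6)*(r - 5)*(r + 2)/(r^2 + 6*r + 8)^2 - 2*(r - 5)/(r^2 + 6*r + 8) - 2*(r + 2)/(r^2 + 6*r + 8)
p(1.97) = 1.02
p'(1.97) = -0.51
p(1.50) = 1.27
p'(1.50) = -0.60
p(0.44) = 2.05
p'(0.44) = -0.91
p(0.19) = 2.30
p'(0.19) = -1.03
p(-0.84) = 3.70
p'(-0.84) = -1.80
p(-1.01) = 4.02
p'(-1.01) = -2.01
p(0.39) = 2.10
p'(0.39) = -0.93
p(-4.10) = -182.00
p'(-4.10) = -1800.00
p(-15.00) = -3.64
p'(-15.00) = -0.15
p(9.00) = -0.62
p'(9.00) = -0.11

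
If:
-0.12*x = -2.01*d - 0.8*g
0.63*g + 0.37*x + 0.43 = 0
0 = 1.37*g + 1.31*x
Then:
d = 0.81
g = -1.77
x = 1.85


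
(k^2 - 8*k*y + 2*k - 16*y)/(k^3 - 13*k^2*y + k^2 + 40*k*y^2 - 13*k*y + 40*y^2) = (-k - 2)/(-k^2 + 5*k*y - k + 5*y)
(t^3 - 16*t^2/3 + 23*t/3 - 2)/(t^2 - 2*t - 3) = (3*t^2 - 7*t + 2)/(3*(t + 1))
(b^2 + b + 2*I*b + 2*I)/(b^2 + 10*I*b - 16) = (b + 1)/(b + 8*I)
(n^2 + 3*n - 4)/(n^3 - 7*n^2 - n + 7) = (n + 4)/(n^2 - 6*n - 7)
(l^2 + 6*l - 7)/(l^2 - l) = (l + 7)/l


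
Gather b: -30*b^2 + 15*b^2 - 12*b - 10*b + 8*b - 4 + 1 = -15*b^2 - 14*b - 3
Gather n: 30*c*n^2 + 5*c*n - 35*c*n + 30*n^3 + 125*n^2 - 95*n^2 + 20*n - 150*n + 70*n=30*n^3 + n^2*(30*c + 30) + n*(-30*c - 60)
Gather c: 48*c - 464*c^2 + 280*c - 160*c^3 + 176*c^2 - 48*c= -160*c^3 - 288*c^2 + 280*c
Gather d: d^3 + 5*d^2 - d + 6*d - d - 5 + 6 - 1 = d^3 + 5*d^2 + 4*d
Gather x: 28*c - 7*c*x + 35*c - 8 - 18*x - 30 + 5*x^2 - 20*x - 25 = 63*c + 5*x^2 + x*(-7*c - 38) - 63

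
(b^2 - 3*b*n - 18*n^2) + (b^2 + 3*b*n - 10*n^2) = 2*b^2 - 28*n^2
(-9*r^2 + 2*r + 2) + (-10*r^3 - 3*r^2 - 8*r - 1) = -10*r^3 - 12*r^2 - 6*r + 1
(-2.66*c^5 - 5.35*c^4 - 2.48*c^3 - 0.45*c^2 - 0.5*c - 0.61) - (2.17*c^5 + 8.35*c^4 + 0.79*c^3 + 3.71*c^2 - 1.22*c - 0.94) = -4.83*c^5 - 13.7*c^4 - 3.27*c^3 - 4.16*c^2 + 0.72*c + 0.33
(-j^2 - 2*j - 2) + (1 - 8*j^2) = -9*j^2 - 2*j - 1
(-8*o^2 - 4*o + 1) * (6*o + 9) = -48*o^3 - 96*o^2 - 30*o + 9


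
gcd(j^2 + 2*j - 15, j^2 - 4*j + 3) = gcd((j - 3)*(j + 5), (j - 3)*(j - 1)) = j - 3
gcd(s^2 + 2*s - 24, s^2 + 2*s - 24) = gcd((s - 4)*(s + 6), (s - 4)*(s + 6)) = s^2 + 2*s - 24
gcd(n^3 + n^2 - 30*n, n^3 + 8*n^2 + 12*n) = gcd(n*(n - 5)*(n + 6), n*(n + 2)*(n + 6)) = n^2 + 6*n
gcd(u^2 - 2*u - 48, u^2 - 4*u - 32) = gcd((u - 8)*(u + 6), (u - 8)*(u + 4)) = u - 8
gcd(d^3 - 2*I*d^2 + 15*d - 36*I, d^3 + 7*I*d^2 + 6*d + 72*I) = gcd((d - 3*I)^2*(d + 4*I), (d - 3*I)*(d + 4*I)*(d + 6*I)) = d^2 + I*d + 12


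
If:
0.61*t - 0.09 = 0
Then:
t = 0.15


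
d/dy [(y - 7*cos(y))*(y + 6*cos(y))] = y*sin(y) + 2*y + 42*sin(2*y) - cos(y)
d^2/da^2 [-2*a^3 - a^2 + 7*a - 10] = -12*a - 2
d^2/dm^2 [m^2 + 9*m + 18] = 2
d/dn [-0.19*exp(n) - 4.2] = -0.19*exp(n)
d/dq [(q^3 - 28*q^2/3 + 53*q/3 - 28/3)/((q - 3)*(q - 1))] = (q^2 - 6*q + 47/3)/(q^2 - 6*q + 9)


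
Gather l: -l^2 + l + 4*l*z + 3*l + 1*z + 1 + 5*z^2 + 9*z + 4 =-l^2 + l*(4*z + 4) + 5*z^2 + 10*z + 5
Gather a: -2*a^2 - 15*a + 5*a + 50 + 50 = -2*a^2 - 10*a + 100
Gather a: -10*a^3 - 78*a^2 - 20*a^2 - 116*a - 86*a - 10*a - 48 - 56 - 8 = -10*a^3 - 98*a^2 - 212*a - 112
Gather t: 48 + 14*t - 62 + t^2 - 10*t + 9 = t^2 + 4*t - 5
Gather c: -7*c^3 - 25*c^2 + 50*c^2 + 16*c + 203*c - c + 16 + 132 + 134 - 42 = -7*c^3 + 25*c^2 + 218*c + 240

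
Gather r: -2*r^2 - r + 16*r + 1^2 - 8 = -2*r^2 + 15*r - 7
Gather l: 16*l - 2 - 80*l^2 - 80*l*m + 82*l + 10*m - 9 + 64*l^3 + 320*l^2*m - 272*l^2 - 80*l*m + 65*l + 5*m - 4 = 64*l^3 + l^2*(320*m - 352) + l*(163 - 160*m) + 15*m - 15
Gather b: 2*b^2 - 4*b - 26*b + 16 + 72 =2*b^2 - 30*b + 88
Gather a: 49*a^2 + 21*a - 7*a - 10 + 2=49*a^2 + 14*a - 8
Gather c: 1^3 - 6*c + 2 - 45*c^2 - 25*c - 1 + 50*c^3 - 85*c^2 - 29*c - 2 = 50*c^3 - 130*c^2 - 60*c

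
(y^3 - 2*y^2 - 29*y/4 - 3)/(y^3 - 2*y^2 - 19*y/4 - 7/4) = (2*y^2 - 5*y - 12)/(2*y^2 - 5*y - 7)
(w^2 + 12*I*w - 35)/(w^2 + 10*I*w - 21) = (w + 5*I)/(w + 3*I)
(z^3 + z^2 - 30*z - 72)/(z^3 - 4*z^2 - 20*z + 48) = (z + 3)/(z - 2)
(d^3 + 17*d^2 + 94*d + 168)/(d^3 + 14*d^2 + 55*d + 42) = (d + 4)/(d + 1)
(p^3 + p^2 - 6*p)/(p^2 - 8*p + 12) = p*(p + 3)/(p - 6)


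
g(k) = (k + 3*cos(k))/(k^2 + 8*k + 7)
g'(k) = (1 - 3*sin(k))/(k^2 + 8*k + 7) + (-2*k - 8)*(k + 3*cos(k))/(k^2 + 8*k + 7)^2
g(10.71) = 0.05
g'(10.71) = 0.01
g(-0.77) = 0.97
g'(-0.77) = -2.20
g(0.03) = 0.42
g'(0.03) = -0.34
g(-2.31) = 0.70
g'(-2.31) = -0.14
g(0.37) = 0.31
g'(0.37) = -0.28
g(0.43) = 0.30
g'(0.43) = -0.27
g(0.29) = 0.34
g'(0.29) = -0.29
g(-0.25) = 0.52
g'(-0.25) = -0.43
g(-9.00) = -0.73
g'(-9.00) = -0.32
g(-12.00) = -0.17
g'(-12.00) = -0.06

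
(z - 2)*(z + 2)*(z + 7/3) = z^3 + 7*z^2/3 - 4*z - 28/3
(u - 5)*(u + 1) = u^2 - 4*u - 5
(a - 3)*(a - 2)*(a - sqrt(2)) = a^3 - 5*a^2 - sqrt(2)*a^2 + 6*a + 5*sqrt(2)*a - 6*sqrt(2)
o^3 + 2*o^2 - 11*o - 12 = (o - 3)*(o + 1)*(o + 4)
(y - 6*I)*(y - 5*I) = y^2 - 11*I*y - 30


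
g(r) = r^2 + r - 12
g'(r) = 2*r + 1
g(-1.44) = -11.37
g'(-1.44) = -1.88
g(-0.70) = -12.21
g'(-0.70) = -0.40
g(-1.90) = -10.29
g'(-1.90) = -2.80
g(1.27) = -9.12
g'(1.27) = 3.54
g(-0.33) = -12.22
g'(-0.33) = 0.34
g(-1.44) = -11.37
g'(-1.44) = -1.88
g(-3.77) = -1.56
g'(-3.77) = -6.54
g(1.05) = -9.85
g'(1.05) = 3.10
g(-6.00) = 18.00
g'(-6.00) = -11.00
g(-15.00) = 198.00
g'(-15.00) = -29.00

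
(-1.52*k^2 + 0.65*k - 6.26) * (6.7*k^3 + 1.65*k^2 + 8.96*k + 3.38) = -10.184*k^5 + 1.847*k^4 - 54.4887*k^3 - 9.6426*k^2 - 53.8926*k - 21.1588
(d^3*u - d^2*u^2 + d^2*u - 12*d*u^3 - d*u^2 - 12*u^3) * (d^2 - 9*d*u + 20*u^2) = d^5*u - 10*d^4*u^2 + d^4*u + 17*d^3*u^3 - 10*d^3*u^2 + 88*d^2*u^4 + 17*d^2*u^3 - 240*d*u^5 + 88*d*u^4 - 240*u^5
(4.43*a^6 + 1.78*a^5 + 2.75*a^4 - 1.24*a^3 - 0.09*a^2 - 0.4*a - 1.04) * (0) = 0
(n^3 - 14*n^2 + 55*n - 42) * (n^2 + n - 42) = n^5 - 13*n^4 - n^3 + 601*n^2 - 2352*n + 1764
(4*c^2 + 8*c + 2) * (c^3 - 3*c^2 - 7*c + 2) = 4*c^5 - 4*c^4 - 50*c^3 - 54*c^2 + 2*c + 4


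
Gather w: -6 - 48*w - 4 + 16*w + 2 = -32*w - 8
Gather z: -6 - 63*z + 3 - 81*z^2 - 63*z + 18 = -81*z^2 - 126*z + 15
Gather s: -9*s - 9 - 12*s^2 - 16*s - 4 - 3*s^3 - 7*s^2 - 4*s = -3*s^3 - 19*s^2 - 29*s - 13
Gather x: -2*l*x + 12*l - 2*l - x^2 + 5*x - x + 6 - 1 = 10*l - x^2 + x*(4 - 2*l) + 5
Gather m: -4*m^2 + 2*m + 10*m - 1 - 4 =-4*m^2 + 12*m - 5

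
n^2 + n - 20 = (n - 4)*(n + 5)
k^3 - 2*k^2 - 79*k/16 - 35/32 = (k - 7/2)*(k + 1/4)*(k + 5/4)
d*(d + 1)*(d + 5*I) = d^3 + d^2 + 5*I*d^2 + 5*I*d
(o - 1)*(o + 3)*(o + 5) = o^3 + 7*o^2 + 7*o - 15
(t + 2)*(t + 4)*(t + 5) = t^3 + 11*t^2 + 38*t + 40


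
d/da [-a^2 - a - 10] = -2*a - 1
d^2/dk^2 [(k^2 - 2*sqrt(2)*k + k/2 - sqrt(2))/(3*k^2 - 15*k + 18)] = (-4*sqrt(2)*k^3 + 11*k^3 - 36*k^2 - 6*sqrt(2)*k^2 - 18*k + 102*sqrt(2)*k - 158*sqrt(2) + 102)/(3*(k^6 - 15*k^5 + 93*k^4 - 305*k^3 + 558*k^2 - 540*k + 216))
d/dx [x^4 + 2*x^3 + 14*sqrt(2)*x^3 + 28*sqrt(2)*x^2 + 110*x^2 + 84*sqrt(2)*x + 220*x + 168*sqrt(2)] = 4*x^3 + 6*x^2 + 42*sqrt(2)*x^2 + 56*sqrt(2)*x + 220*x + 84*sqrt(2) + 220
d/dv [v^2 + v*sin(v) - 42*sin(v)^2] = v*cos(v) + 2*v + sin(v) - 42*sin(2*v)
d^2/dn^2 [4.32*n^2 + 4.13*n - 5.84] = 8.64000000000000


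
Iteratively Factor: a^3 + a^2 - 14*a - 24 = (a - 4)*(a^2 + 5*a + 6) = (a - 4)*(a + 2)*(a + 3)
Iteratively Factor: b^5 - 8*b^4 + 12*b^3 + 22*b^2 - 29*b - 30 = (b + 1)*(b^4 - 9*b^3 + 21*b^2 + b - 30) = (b + 1)^2*(b^3 - 10*b^2 + 31*b - 30) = (b - 5)*(b + 1)^2*(b^2 - 5*b + 6) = (b - 5)*(b - 3)*(b + 1)^2*(b - 2)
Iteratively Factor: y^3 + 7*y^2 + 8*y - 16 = (y - 1)*(y^2 + 8*y + 16) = (y - 1)*(y + 4)*(y + 4)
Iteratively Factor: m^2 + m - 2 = (m - 1)*(m + 2)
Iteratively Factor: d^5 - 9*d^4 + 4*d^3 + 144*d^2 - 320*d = (d - 4)*(d^4 - 5*d^3 - 16*d^2 + 80*d) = (d - 4)^2*(d^3 - d^2 - 20*d) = d*(d - 4)^2*(d^2 - d - 20) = d*(d - 5)*(d - 4)^2*(d + 4)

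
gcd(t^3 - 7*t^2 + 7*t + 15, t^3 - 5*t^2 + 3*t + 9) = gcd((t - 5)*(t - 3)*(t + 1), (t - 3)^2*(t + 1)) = t^2 - 2*t - 3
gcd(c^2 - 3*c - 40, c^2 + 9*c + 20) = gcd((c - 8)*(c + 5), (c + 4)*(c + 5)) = c + 5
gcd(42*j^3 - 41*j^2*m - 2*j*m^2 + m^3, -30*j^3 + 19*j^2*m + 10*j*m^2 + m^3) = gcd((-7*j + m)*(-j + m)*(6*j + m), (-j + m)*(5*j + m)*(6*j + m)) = 6*j^2 - 5*j*m - m^2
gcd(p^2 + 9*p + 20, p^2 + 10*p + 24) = p + 4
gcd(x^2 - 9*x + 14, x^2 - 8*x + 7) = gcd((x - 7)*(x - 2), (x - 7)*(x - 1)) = x - 7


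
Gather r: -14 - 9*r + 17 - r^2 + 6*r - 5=-r^2 - 3*r - 2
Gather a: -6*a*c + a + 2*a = a*(3 - 6*c)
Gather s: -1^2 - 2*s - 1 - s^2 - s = -s^2 - 3*s - 2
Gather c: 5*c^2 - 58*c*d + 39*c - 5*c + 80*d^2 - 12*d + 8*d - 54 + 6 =5*c^2 + c*(34 - 58*d) + 80*d^2 - 4*d - 48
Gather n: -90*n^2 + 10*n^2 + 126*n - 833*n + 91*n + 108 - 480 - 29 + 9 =-80*n^2 - 616*n - 392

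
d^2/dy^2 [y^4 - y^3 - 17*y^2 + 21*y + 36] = 12*y^2 - 6*y - 34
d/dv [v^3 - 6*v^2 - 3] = 3*v*(v - 4)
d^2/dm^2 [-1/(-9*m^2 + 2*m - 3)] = 2*(-81*m^2 + 18*m + 4*(9*m - 1)^2 - 27)/(9*m^2 - 2*m + 3)^3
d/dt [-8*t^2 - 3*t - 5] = -16*t - 3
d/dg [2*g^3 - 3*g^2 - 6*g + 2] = 6*g^2 - 6*g - 6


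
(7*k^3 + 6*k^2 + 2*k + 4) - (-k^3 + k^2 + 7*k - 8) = 8*k^3 + 5*k^2 - 5*k + 12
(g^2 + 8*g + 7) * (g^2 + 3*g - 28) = g^4 + 11*g^3 + 3*g^2 - 203*g - 196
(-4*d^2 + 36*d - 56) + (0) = -4*d^2 + 36*d - 56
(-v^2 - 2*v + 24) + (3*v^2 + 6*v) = 2*v^2 + 4*v + 24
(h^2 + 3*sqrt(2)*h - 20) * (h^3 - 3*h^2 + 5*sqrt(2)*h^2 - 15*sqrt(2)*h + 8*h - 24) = h^5 - 3*h^4 + 8*sqrt(2)*h^4 - 24*sqrt(2)*h^3 + 18*h^3 - 76*sqrt(2)*h^2 - 54*h^2 - 160*h + 228*sqrt(2)*h + 480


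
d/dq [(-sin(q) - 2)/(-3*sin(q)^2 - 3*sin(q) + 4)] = (-12*sin(q) + 3*cos(q)^2 - 13)*cos(q)/(3*sin(q)^2 + 3*sin(q) - 4)^2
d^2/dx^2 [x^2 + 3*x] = 2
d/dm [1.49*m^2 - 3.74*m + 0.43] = 2.98*m - 3.74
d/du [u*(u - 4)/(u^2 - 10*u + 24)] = -6/(u^2 - 12*u + 36)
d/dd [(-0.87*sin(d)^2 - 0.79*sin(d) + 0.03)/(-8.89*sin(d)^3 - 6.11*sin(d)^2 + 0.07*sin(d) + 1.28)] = -(7.7343*sin(d)^4 + 14.0462*sin(d)^3 + 4.0877*sin(d)^2 + 1.8606*sin(d) + 1.0133)*cos(d)/(79.0321*sin(d)^6 + 108.6358*sin(d)^5 + 36.0875*sin(d)^4 - 23.6138*sin(d)^3 - 15.6367*sin(d)^2 + 0.1792*sin(d) + 1.6384)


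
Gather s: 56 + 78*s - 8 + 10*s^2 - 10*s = 10*s^2 + 68*s + 48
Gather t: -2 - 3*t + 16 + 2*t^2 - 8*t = 2*t^2 - 11*t + 14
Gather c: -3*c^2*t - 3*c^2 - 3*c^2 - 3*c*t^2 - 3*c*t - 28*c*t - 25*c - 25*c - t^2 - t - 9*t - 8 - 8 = c^2*(-3*t - 6) + c*(-3*t^2 - 31*t - 50) - t^2 - 10*t - 16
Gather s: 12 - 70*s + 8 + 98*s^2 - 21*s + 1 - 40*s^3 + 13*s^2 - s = -40*s^3 + 111*s^2 - 92*s + 21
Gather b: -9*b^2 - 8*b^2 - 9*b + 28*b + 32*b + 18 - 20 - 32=-17*b^2 + 51*b - 34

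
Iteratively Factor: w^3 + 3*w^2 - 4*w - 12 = (w - 2)*(w^2 + 5*w + 6) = (w - 2)*(w + 2)*(w + 3)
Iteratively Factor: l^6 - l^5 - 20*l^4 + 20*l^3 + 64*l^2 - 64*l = (l)*(l^5 - l^4 - 20*l^3 + 20*l^2 + 64*l - 64) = l*(l + 4)*(l^4 - 5*l^3 + 20*l - 16) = l*(l - 1)*(l + 4)*(l^3 - 4*l^2 - 4*l + 16) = l*(l - 4)*(l - 1)*(l + 4)*(l^2 - 4) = l*(l - 4)*(l - 1)*(l + 2)*(l + 4)*(l - 2)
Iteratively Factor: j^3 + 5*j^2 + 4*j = (j)*(j^2 + 5*j + 4) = j*(j + 4)*(j + 1)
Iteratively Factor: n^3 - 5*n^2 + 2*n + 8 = (n + 1)*(n^2 - 6*n + 8) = (n - 4)*(n + 1)*(n - 2)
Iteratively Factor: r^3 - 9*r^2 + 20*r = (r - 4)*(r^2 - 5*r) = r*(r - 4)*(r - 5)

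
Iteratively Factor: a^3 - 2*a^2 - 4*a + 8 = (a - 2)*(a^2 - 4) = (a - 2)*(a + 2)*(a - 2)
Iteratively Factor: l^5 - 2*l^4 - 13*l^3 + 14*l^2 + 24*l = (l + 1)*(l^4 - 3*l^3 - 10*l^2 + 24*l) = l*(l + 1)*(l^3 - 3*l^2 - 10*l + 24) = l*(l - 2)*(l + 1)*(l^2 - l - 12) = l*(l - 2)*(l + 1)*(l + 3)*(l - 4)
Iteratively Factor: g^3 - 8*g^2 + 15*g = (g)*(g^2 - 8*g + 15) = g*(g - 5)*(g - 3)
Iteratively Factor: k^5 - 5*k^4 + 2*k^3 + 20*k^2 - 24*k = (k - 2)*(k^4 - 3*k^3 - 4*k^2 + 12*k) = (k - 2)^2*(k^3 - k^2 - 6*k) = (k - 3)*(k - 2)^2*(k^2 + 2*k) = k*(k - 3)*(k - 2)^2*(k + 2)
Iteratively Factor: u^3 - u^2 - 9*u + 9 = (u + 3)*(u^2 - 4*u + 3) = (u - 1)*(u + 3)*(u - 3)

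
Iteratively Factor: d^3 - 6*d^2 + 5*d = (d - 5)*(d^2 - d) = (d - 5)*(d - 1)*(d)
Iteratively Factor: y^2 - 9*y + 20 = (y - 4)*(y - 5)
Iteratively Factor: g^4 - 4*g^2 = (g + 2)*(g^3 - 2*g^2) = g*(g + 2)*(g^2 - 2*g) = g^2*(g + 2)*(g - 2)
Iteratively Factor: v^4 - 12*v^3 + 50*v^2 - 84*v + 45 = (v - 1)*(v^3 - 11*v^2 + 39*v - 45) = (v - 3)*(v - 1)*(v^2 - 8*v + 15) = (v - 3)^2*(v - 1)*(v - 5)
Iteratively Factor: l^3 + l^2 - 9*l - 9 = (l + 3)*(l^2 - 2*l - 3) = (l + 1)*(l + 3)*(l - 3)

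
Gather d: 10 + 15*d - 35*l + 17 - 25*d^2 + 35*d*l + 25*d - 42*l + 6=-25*d^2 + d*(35*l + 40) - 77*l + 33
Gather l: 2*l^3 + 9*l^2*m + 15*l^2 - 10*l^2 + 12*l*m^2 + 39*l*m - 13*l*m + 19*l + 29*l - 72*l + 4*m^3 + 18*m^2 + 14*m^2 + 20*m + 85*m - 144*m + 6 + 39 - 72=2*l^3 + l^2*(9*m + 5) + l*(12*m^2 + 26*m - 24) + 4*m^3 + 32*m^2 - 39*m - 27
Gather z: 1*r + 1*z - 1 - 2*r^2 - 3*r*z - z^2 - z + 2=-2*r^2 - 3*r*z + r - z^2 + 1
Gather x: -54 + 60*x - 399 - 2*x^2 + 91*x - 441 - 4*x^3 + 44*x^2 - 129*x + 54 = -4*x^3 + 42*x^2 + 22*x - 840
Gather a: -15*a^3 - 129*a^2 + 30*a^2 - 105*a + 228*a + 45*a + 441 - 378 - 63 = -15*a^3 - 99*a^2 + 168*a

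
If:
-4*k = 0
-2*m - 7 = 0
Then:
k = 0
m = -7/2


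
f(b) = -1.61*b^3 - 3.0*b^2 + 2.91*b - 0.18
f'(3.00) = -58.56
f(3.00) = -61.92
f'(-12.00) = -620.61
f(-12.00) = 2314.98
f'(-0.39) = 4.52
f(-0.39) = -1.68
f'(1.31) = -13.24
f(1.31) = -5.14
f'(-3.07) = -24.19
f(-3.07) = 9.20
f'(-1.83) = -2.29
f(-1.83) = -5.69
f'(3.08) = -61.39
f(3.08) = -66.72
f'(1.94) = -26.91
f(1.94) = -17.58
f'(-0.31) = 4.31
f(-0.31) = -1.32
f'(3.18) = -65.01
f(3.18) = -73.04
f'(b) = -4.83*b^2 - 6.0*b + 2.91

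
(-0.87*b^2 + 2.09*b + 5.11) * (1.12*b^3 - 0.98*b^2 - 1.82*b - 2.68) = -0.9744*b^5 + 3.1934*b^4 + 5.2584*b^3 - 6.48*b^2 - 14.9014*b - 13.6948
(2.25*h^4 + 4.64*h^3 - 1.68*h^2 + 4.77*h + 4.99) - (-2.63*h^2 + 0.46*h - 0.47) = 2.25*h^4 + 4.64*h^3 + 0.95*h^2 + 4.31*h + 5.46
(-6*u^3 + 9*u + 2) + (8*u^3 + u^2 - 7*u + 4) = 2*u^3 + u^2 + 2*u + 6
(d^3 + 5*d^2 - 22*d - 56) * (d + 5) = d^4 + 10*d^3 + 3*d^2 - 166*d - 280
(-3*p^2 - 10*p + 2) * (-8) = 24*p^2 + 80*p - 16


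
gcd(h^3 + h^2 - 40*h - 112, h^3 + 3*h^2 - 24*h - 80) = h^2 + 8*h + 16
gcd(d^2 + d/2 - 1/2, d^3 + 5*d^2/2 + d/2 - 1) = d^2 + d/2 - 1/2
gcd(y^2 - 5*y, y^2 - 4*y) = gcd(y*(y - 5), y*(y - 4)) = y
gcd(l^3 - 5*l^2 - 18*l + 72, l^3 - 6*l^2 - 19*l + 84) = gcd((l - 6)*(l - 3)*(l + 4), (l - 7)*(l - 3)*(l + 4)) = l^2 + l - 12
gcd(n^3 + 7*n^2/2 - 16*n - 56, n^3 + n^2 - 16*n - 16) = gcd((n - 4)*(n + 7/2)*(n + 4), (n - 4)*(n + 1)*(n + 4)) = n^2 - 16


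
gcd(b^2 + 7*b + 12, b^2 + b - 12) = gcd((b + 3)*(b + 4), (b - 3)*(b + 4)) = b + 4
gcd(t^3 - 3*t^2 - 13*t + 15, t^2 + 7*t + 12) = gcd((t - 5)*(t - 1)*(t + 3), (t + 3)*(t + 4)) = t + 3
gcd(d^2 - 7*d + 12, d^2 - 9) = d - 3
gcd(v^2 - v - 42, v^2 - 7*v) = v - 7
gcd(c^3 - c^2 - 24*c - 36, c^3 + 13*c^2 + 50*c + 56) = c + 2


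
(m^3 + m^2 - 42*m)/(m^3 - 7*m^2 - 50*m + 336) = m/(m - 8)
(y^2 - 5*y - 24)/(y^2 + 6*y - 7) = (y^2 - 5*y - 24)/(y^2 + 6*y - 7)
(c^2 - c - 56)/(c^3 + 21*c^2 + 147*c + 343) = (c - 8)/(c^2 + 14*c + 49)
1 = 1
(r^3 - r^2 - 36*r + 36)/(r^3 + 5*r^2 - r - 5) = (r^2 - 36)/(r^2 + 6*r + 5)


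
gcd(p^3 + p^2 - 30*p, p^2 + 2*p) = p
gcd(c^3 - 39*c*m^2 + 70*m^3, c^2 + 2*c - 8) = 1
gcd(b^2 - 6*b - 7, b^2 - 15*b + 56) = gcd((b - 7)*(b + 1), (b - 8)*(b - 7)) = b - 7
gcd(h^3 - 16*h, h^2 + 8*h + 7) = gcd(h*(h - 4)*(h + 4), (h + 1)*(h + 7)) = 1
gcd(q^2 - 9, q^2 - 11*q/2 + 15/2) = q - 3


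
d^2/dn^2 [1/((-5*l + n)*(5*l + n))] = 2*(-25*l^2 - 3*n^2)/(15625*l^6 - 1875*l^4*n^2 + 75*l^2*n^4 - n^6)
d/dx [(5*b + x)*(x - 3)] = 5*b + 2*x - 3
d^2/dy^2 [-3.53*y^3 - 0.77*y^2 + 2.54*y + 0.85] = -21.18*y - 1.54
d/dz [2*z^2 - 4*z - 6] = 4*z - 4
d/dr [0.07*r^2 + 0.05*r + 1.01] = 0.14*r + 0.05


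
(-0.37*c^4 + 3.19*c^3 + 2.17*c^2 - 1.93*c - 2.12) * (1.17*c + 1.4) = -0.4329*c^5 + 3.2143*c^4 + 7.0049*c^3 + 0.7799*c^2 - 5.1824*c - 2.968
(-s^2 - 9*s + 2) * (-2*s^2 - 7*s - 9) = 2*s^4 + 25*s^3 + 68*s^2 + 67*s - 18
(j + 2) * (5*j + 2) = 5*j^2 + 12*j + 4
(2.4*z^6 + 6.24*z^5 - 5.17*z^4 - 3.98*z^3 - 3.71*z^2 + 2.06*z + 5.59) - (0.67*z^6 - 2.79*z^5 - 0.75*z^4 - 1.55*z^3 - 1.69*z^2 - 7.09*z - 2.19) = 1.73*z^6 + 9.03*z^5 - 4.42*z^4 - 2.43*z^3 - 2.02*z^2 + 9.15*z + 7.78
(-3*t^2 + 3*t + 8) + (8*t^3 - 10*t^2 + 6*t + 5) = 8*t^3 - 13*t^2 + 9*t + 13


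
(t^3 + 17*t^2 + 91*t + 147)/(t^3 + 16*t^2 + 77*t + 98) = (t + 3)/(t + 2)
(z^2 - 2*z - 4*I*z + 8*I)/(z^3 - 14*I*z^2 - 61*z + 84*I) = (z - 2)/(z^2 - 10*I*z - 21)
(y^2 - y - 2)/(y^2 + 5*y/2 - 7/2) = 2*(y^2 - y - 2)/(2*y^2 + 5*y - 7)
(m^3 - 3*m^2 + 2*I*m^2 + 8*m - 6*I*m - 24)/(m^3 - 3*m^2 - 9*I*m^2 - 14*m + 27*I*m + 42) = (m + 4*I)/(m - 7*I)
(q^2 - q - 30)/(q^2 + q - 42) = (q + 5)/(q + 7)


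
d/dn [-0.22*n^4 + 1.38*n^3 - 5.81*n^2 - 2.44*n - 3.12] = -0.88*n^3 + 4.14*n^2 - 11.62*n - 2.44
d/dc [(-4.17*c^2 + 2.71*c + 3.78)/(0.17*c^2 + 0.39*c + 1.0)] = (-2.087*c^2 - 9.6252*c + 1.2358)/(0.0289*c^4 + 0.1326*c^3 + 0.4921*c^2 + 0.78*c + 1.0)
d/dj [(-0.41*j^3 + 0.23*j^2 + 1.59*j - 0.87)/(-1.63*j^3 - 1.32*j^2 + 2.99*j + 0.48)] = (0.9161*j^4 + 2.7316*j^3 - 2.0582*j^2 - 2.076*j + 3.3645)/(2.6569*j^6 + 4.3032*j^5 - 8.005*j^4 - 9.4584*j^3 + 7.6729*j^2 + 2.8704*j + 0.2304)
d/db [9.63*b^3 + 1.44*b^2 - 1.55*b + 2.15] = 28.89*b^2 + 2.88*b - 1.55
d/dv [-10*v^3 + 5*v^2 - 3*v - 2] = -30*v^2 + 10*v - 3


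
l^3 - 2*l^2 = l^2*(l - 2)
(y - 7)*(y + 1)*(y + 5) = y^3 - y^2 - 37*y - 35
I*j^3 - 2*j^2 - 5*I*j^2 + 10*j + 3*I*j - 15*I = (j - 5)*(j + 3*I)*(I*j + 1)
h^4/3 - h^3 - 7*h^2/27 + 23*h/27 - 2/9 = (h/3 + 1/3)*(h - 3)*(h - 2/3)*(h - 1/3)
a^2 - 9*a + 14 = (a - 7)*(a - 2)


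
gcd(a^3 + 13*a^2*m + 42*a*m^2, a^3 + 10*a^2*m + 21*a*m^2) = a^2 + 7*a*m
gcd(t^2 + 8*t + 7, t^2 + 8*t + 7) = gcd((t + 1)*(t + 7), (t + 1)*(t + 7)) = t^2 + 8*t + 7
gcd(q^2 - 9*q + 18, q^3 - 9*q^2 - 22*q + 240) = q - 6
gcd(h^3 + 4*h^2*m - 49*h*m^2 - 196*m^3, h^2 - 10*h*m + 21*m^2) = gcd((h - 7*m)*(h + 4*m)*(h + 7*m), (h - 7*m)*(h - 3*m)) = h - 7*m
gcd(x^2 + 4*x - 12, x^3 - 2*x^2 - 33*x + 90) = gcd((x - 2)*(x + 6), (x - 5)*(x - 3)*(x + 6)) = x + 6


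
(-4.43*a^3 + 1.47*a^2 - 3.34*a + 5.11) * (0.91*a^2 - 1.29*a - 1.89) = -4.0313*a^5 + 7.0524*a^4 + 3.437*a^3 + 6.1804*a^2 - 0.279300000000001*a - 9.6579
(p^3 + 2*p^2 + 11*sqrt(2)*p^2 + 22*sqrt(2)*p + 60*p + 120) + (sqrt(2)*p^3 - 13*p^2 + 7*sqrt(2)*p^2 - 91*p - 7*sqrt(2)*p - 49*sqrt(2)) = p^3 + sqrt(2)*p^3 - 11*p^2 + 18*sqrt(2)*p^2 - 31*p + 15*sqrt(2)*p - 49*sqrt(2) + 120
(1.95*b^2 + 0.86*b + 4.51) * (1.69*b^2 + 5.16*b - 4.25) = 3.2955*b^4 + 11.5154*b^3 + 3.772*b^2 + 19.6166*b - 19.1675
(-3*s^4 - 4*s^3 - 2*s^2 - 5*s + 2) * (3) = -9*s^4 - 12*s^3 - 6*s^2 - 15*s + 6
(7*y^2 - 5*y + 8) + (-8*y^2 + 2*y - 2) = -y^2 - 3*y + 6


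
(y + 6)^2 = y^2 + 12*y + 36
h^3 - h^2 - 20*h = h*(h - 5)*(h + 4)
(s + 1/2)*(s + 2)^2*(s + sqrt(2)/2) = s^4 + sqrt(2)*s^3/2 + 9*s^3/2 + 9*sqrt(2)*s^2/4 + 6*s^2 + 2*s + 3*sqrt(2)*s + sqrt(2)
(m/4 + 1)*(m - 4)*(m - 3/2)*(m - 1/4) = m^4/4 - 7*m^3/16 - 125*m^2/32 + 7*m - 3/2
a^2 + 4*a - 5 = (a - 1)*(a + 5)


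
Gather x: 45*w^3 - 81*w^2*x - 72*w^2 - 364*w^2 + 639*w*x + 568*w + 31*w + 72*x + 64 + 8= 45*w^3 - 436*w^2 + 599*w + x*(-81*w^2 + 639*w + 72) + 72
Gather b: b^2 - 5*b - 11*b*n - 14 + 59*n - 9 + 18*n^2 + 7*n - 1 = b^2 + b*(-11*n - 5) + 18*n^2 + 66*n - 24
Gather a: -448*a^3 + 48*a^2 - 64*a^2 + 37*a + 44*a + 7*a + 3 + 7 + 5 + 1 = -448*a^3 - 16*a^2 + 88*a + 16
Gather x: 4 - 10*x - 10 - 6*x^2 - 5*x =-6*x^2 - 15*x - 6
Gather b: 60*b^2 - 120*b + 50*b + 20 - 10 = 60*b^2 - 70*b + 10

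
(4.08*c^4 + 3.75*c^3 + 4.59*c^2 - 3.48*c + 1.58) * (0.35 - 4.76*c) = -19.4208*c^5 - 16.422*c^4 - 20.5359*c^3 + 18.1713*c^2 - 8.7388*c + 0.553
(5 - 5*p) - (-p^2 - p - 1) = p^2 - 4*p + 6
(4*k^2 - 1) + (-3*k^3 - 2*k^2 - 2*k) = -3*k^3 + 2*k^2 - 2*k - 1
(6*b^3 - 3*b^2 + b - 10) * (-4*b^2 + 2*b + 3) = -24*b^5 + 24*b^4 + 8*b^3 + 33*b^2 - 17*b - 30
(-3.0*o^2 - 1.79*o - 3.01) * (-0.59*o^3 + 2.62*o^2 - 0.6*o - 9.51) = 1.77*o^5 - 6.8039*o^4 - 1.1139*o^3 + 21.7178*o^2 + 18.8289*o + 28.6251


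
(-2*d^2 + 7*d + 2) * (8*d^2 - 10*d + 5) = -16*d^4 + 76*d^3 - 64*d^2 + 15*d + 10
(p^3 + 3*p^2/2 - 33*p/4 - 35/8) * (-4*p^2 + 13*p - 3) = -4*p^5 + 7*p^4 + 99*p^3/2 - 377*p^2/4 - 257*p/8 + 105/8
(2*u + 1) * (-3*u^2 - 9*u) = -6*u^3 - 21*u^2 - 9*u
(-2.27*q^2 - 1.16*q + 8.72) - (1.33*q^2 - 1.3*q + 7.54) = -3.6*q^2 + 0.14*q + 1.18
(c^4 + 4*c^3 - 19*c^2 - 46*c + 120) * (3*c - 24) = 3*c^5 - 12*c^4 - 153*c^3 + 318*c^2 + 1464*c - 2880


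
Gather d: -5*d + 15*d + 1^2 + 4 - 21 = 10*d - 16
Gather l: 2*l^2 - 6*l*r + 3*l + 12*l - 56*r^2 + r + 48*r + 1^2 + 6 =2*l^2 + l*(15 - 6*r) - 56*r^2 + 49*r + 7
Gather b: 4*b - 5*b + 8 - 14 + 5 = -b - 1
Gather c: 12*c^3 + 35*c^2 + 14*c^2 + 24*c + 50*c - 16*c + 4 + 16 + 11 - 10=12*c^3 + 49*c^2 + 58*c + 21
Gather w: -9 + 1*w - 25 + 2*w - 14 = 3*w - 48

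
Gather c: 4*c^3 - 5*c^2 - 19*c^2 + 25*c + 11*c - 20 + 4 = 4*c^3 - 24*c^2 + 36*c - 16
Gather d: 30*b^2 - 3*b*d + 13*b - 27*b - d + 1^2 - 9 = 30*b^2 - 14*b + d*(-3*b - 1) - 8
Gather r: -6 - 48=-54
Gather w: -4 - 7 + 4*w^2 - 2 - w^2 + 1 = 3*w^2 - 12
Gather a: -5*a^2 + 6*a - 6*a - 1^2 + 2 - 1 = -5*a^2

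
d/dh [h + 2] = 1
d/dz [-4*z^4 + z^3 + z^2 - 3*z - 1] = -16*z^3 + 3*z^2 + 2*z - 3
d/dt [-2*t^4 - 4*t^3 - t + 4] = -8*t^3 - 12*t^2 - 1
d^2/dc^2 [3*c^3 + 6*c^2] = 18*c + 12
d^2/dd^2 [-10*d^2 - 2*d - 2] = -20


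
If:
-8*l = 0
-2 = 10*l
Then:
No Solution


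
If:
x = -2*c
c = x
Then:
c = 0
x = 0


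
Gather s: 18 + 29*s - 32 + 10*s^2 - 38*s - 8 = 10*s^2 - 9*s - 22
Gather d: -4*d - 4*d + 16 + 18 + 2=36 - 8*d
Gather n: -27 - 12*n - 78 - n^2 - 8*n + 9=-n^2 - 20*n - 96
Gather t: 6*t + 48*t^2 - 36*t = 48*t^2 - 30*t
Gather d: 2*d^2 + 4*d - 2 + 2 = 2*d^2 + 4*d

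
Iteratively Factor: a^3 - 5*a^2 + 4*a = (a - 4)*(a^2 - a) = a*(a - 4)*(a - 1)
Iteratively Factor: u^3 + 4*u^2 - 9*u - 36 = (u + 4)*(u^2 - 9) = (u - 3)*(u + 4)*(u + 3)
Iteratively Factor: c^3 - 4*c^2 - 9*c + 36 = (c - 3)*(c^2 - c - 12) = (c - 3)*(c + 3)*(c - 4)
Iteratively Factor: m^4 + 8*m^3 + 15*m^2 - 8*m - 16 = (m + 4)*(m^3 + 4*m^2 - m - 4) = (m + 4)^2*(m^2 - 1) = (m - 1)*(m + 4)^2*(m + 1)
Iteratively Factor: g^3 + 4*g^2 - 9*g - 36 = (g + 4)*(g^2 - 9) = (g + 3)*(g + 4)*(g - 3)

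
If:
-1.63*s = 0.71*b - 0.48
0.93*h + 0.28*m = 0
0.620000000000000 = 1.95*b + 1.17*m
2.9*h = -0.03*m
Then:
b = 0.32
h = 0.00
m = 0.00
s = 0.16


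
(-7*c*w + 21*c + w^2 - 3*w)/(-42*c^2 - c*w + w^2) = (w - 3)/(6*c + w)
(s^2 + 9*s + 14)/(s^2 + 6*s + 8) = (s + 7)/(s + 4)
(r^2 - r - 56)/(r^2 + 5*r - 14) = (r - 8)/(r - 2)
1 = 1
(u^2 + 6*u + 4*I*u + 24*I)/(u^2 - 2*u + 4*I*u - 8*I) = (u + 6)/(u - 2)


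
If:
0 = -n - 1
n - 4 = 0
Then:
No Solution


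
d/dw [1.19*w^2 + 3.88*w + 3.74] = 2.38*w + 3.88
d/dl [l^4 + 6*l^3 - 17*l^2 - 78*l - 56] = 4*l^3 + 18*l^2 - 34*l - 78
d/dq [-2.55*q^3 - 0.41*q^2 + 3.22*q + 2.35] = -7.65*q^2 - 0.82*q + 3.22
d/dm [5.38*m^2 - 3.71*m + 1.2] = 10.76*m - 3.71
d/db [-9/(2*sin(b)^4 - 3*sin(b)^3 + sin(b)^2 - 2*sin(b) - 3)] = 9*(8*sin(b)^3 - 9*sin(b)^2 + 2*sin(b) - 2)*cos(b)/(2*sin(b)^4 - 3*sin(b)^3 + sin(b)^2 - 2*sin(b) - 3)^2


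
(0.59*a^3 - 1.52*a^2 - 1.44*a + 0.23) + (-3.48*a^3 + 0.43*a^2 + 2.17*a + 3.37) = -2.89*a^3 - 1.09*a^2 + 0.73*a + 3.6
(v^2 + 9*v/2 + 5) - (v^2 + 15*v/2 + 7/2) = 3/2 - 3*v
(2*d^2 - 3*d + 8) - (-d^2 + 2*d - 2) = 3*d^2 - 5*d + 10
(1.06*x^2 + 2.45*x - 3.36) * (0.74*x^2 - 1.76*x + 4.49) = 0.7844*x^4 - 0.0526*x^3 - 2.039*x^2 + 16.9141*x - 15.0864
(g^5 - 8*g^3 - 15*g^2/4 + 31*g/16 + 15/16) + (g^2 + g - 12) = g^5 - 8*g^3 - 11*g^2/4 + 47*g/16 - 177/16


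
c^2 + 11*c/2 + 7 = (c + 2)*(c + 7/2)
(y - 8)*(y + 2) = y^2 - 6*y - 16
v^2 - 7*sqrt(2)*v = v*(v - 7*sqrt(2))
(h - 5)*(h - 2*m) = h^2 - 2*h*m - 5*h + 10*m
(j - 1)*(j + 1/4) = j^2 - 3*j/4 - 1/4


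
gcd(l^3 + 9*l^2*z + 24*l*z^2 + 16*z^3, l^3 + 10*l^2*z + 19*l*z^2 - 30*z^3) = 1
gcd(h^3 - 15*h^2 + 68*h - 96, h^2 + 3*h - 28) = h - 4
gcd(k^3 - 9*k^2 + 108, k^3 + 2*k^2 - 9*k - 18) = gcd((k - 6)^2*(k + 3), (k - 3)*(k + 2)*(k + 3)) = k + 3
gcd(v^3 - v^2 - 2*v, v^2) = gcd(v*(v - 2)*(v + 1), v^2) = v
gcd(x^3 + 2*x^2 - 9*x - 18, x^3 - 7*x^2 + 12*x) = x - 3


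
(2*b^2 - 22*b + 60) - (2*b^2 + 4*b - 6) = 66 - 26*b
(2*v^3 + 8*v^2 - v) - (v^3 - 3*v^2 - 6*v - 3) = v^3 + 11*v^2 + 5*v + 3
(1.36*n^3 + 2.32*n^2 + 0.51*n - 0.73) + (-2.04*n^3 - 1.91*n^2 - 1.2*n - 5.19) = -0.68*n^3 + 0.41*n^2 - 0.69*n - 5.92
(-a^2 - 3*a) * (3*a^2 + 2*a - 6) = -3*a^4 - 11*a^3 + 18*a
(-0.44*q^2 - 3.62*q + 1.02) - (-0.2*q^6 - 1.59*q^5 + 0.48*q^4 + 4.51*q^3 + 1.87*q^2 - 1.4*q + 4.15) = 0.2*q^6 + 1.59*q^5 - 0.48*q^4 - 4.51*q^3 - 2.31*q^2 - 2.22*q - 3.13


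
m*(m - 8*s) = m^2 - 8*m*s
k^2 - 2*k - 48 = (k - 8)*(k + 6)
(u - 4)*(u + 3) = u^2 - u - 12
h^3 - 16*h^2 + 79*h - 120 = (h - 8)*(h - 5)*(h - 3)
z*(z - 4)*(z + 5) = z^3 + z^2 - 20*z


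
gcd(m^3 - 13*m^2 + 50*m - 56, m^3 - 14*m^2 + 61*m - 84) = m^2 - 11*m + 28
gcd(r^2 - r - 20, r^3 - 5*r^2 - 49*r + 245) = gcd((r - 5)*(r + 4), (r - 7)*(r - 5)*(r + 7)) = r - 5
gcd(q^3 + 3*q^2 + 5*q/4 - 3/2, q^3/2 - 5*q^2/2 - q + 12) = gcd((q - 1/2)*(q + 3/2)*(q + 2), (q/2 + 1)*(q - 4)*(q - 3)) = q + 2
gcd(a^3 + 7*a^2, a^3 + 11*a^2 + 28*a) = a^2 + 7*a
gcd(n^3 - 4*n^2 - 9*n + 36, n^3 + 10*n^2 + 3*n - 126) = n - 3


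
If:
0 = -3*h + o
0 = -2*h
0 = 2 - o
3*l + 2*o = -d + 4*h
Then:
No Solution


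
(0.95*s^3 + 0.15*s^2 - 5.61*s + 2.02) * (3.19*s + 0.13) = 3.0305*s^4 + 0.602*s^3 - 17.8764*s^2 + 5.7145*s + 0.2626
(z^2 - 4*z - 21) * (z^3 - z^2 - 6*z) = z^5 - 5*z^4 - 23*z^3 + 45*z^2 + 126*z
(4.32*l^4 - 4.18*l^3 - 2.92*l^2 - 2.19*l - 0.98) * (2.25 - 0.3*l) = -1.296*l^5 + 10.974*l^4 - 8.529*l^3 - 5.913*l^2 - 4.6335*l - 2.205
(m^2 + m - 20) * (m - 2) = m^3 - m^2 - 22*m + 40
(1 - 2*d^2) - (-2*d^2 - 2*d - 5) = 2*d + 6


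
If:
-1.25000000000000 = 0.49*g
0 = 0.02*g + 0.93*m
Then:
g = -2.55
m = 0.05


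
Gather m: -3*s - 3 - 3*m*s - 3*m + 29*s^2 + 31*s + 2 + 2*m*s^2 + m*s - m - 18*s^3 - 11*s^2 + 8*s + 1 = m*(2*s^2 - 2*s - 4) - 18*s^3 + 18*s^2 + 36*s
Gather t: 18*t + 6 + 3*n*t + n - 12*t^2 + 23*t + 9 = n - 12*t^2 + t*(3*n + 41) + 15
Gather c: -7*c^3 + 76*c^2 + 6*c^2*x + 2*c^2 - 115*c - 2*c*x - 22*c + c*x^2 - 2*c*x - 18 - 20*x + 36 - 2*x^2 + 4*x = -7*c^3 + c^2*(6*x + 78) + c*(x^2 - 4*x - 137) - 2*x^2 - 16*x + 18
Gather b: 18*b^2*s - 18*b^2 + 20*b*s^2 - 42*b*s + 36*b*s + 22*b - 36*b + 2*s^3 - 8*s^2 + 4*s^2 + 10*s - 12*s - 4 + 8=b^2*(18*s - 18) + b*(20*s^2 - 6*s - 14) + 2*s^3 - 4*s^2 - 2*s + 4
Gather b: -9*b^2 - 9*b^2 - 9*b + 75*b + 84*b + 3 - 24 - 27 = -18*b^2 + 150*b - 48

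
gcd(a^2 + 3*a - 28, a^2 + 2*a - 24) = a - 4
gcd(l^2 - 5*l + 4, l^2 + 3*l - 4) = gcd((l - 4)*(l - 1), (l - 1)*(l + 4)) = l - 1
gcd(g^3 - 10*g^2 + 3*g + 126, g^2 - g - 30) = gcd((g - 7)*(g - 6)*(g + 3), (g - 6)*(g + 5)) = g - 6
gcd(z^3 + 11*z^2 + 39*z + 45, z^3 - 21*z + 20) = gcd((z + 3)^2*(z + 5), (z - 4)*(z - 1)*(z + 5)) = z + 5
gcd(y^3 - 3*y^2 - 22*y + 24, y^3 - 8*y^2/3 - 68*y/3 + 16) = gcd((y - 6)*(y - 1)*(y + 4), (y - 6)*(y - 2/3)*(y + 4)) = y^2 - 2*y - 24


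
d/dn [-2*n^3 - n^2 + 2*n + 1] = -6*n^2 - 2*n + 2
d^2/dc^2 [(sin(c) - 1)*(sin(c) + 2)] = -sin(c) + 2*cos(2*c)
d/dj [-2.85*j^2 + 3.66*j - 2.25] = 3.66 - 5.7*j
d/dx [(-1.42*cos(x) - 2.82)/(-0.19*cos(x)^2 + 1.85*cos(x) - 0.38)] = (0.2698*cos(x)^2 + 1.0716*cos(x) - 5.7566)*sin(x)/(0.0361*cos(x)^4 - 0.703*cos(x)^3 + 3.5669*cos(x)^2 - 1.406*cos(x) + 0.1444)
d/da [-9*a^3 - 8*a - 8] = -27*a^2 - 8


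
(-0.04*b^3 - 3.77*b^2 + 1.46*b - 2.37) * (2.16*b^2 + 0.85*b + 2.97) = -0.0864*b^5 - 8.1772*b^4 - 0.1697*b^3 - 15.0751*b^2 + 2.3217*b - 7.0389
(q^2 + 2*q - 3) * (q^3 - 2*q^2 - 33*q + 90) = q^5 - 40*q^3 + 30*q^2 + 279*q - 270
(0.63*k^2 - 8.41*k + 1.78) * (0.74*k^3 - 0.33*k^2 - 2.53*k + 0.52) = 0.4662*k^5 - 6.4313*k^4 + 2.4986*k^3 + 21.0175*k^2 - 8.8766*k + 0.9256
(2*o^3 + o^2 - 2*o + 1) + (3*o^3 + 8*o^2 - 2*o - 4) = 5*o^3 + 9*o^2 - 4*o - 3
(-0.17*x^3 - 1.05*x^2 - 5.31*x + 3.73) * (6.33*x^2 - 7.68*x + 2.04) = -1.0761*x^5 - 5.3409*x^4 - 25.8951*x^3 + 62.2497*x^2 - 39.4788*x + 7.6092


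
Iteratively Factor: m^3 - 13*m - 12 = (m + 1)*(m^2 - m - 12) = (m - 4)*(m + 1)*(m + 3)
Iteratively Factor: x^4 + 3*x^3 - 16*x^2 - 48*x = (x - 4)*(x^3 + 7*x^2 + 12*x) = (x - 4)*(x + 3)*(x^2 + 4*x) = (x - 4)*(x + 3)*(x + 4)*(x)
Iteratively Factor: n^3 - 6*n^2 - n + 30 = (n + 2)*(n^2 - 8*n + 15) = (n - 3)*(n + 2)*(n - 5)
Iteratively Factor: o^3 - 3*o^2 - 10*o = (o)*(o^2 - 3*o - 10) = o*(o + 2)*(o - 5)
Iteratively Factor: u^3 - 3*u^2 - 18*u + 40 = (u - 5)*(u^2 + 2*u - 8) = (u - 5)*(u - 2)*(u + 4)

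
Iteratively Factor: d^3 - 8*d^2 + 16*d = (d - 4)*(d^2 - 4*d) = (d - 4)^2*(d)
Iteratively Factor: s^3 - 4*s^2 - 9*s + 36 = (s + 3)*(s^2 - 7*s + 12) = (s - 3)*(s + 3)*(s - 4)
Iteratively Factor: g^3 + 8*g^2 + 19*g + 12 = (g + 4)*(g^2 + 4*g + 3) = (g + 1)*(g + 4)*(g + 3)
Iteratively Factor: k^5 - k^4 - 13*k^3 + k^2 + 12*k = (k + 1)*(k^4 - 2*k^3 - 11*k^2 + 12*k) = k*(k + 1)*(k^3 - 2*k^2 - 11*k + 12) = k*(k - 1)*(k + 1)*(k^2 - k - 12) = k*(k - 4)*(k - 1)*(k + 1)*(k + 3)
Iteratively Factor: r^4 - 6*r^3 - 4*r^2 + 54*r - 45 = (r - 1)*(r^3 - 5*r^2 - 9*r + 45) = (r - 5)*(r - 1)*(r^2 - 9) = (r - 5)*(r - 3)*(r - 1)*(r + 3)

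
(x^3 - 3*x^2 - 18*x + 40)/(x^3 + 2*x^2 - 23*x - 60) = (x - 2)/(x + 3)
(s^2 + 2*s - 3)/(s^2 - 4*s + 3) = (s + 3)/(s - 3)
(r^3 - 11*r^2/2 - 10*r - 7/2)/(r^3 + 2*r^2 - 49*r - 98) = (2*r^2 + 3*r + 1)/(2*(r^2 + 9*r + 14))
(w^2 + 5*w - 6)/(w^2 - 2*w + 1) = (w + 6)/(w - 1)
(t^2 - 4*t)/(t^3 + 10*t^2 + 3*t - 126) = t*(t - 4)/(t^3 + 10*t^2 + 3*t - 126)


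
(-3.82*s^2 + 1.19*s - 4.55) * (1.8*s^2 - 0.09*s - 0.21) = -6.876*s^4 + 2.4858*s^3 - 7.4949*s^2 + 0.1596*s + 0.9555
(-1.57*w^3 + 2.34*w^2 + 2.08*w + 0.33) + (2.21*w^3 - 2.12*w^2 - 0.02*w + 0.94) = 0.64*w^3 + 0.22*w^2 + 2.06*w + 1.27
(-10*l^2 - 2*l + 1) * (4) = -40*l^2 - 8*l + 4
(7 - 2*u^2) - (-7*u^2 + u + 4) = 5*u^2 - u + 3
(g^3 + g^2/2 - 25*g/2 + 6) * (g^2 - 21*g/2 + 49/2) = g^5 - 10*g^4 + 27*g^3/4 + 299*g^2/2 - 1477*g/4 + 147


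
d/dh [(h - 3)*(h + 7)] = 2*h + 4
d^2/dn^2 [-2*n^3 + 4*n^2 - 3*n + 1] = 8 - 12*n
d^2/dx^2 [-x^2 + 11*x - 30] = -2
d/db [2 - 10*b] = -10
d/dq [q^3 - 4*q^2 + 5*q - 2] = 3*q^2 - 8*q + 5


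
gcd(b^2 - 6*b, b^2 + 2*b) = b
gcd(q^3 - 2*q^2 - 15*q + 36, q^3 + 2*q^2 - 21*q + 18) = q - 3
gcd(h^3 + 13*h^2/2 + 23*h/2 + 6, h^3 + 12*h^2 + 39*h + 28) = h^2 + 5*h + 4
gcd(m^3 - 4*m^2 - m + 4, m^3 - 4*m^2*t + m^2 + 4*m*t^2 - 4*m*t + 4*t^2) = m + 1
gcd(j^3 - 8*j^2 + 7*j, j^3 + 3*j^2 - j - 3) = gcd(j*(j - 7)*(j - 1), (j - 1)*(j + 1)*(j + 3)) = j - 1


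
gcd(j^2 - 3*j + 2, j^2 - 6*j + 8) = j - 2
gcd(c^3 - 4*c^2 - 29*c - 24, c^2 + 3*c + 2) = c + 1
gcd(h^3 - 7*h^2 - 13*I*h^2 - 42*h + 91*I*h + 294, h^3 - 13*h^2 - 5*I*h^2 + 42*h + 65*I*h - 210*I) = h - 7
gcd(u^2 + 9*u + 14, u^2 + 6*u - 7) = u + 7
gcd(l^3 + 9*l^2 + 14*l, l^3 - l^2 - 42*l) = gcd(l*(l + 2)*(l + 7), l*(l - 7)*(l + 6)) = l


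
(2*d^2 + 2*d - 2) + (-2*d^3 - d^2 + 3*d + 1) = -2*d^3 + d^2 + 5*d - 1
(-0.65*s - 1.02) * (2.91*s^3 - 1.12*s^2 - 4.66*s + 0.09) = -1.8915*s^4 - 2.2402*s^3 + 4.1714*s^2 + 4.6947*s - 0.0918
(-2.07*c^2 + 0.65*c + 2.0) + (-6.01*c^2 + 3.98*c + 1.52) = -8.08*c^2 + 4.63*c + 3.52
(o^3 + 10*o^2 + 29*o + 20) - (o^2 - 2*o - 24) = o^3 + 9*o^2 + 31*o + 44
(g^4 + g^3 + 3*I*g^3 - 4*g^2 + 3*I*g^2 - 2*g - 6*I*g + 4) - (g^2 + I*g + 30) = g^4 + g^3 + 3*I*g^3 - 5*g^2 + 3*I*g^2 - 2*g - 7*I*g - 26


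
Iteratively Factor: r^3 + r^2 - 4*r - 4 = (r + 2)*(r^2 - r - 2) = (r + 1)*(r + 2)*(r - 2)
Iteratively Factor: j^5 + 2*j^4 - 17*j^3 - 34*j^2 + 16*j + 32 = (j + 1)*(j^4 + j^3 - 18*j^2 - 16*j + 32) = (j + 1)*(j + 2)*(j^3 - j^2 - 16*j + 16) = (j + 1)*(j + 2)*(j + 4)*(j^2 - 5*j + 4) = (j - 4)*(j + 1)*(j + 2)*(j + 4)*(j - 1)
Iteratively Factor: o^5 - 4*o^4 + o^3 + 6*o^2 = (o + 1)*(o^4 - 5*o^3 + 6*o^2) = o*(o + 1)*(o^3 - 5*o^2 + 6*o) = o*(o - 2)*(o + 1)*(o^2 - 3*o) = o^2*(o - 2)*(o + 1)*(o - 3)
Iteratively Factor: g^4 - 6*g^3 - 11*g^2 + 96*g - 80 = (g + 4)*(g^3 - 10*g^2 + 29*g - 20) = (g - 5)*(g + 4)*(g^2 - 5*g + 4) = (g - 5)*(g - 1)*(g + 4)*(g - 4)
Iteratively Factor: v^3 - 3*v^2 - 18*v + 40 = (v + 4)*(v^2 - 7*v + 10) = (v - 2)*(v + 4)*(v - 5)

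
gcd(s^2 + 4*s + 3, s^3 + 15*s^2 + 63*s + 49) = s + 1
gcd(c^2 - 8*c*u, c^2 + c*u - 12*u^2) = 1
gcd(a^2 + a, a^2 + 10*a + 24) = 1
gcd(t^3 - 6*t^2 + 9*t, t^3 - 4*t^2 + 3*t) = t^2 - 3*t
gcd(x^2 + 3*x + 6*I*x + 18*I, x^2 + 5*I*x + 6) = x + 6*I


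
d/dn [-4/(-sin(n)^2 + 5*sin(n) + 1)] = 4*(5 - 2*sin(n))*cos(n)/(5*sin(n) + cos(n)^2)^2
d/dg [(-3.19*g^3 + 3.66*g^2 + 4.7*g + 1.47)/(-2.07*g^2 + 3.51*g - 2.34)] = (6.6033*g^4 - 22.3938*g^3 + 44.9694*g^2 - 11.043*g - 16.1577)/(4.2849*g^4 - 14.5314*g^3 + 22.0077*g^2 - 16.4268*g + 5.4756)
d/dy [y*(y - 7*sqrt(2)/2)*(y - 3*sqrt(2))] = 3*y^2 - 13*sqrt(2)*y + 21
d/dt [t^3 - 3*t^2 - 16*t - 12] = 3*t^2 - 6*t - 16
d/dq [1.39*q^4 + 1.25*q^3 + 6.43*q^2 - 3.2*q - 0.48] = 5.56*q^3 + 3.75*q^2 + 12.86*q - 3.2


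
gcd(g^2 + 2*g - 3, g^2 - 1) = g - 1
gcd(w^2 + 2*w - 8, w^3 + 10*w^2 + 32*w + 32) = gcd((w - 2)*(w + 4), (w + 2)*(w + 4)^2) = w + 4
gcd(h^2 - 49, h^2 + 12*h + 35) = h + 7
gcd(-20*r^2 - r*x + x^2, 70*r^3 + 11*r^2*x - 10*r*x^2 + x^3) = -5*r + x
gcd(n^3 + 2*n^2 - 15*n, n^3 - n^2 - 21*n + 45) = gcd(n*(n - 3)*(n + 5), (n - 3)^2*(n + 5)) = n^2 + 2*n - 15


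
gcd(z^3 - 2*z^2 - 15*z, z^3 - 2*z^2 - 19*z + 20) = z - 5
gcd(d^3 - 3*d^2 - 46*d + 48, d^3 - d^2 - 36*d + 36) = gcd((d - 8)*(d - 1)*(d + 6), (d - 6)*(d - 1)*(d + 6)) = d^2 + 5*d - 6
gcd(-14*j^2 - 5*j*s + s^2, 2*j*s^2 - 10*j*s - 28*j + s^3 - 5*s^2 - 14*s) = 2*j + s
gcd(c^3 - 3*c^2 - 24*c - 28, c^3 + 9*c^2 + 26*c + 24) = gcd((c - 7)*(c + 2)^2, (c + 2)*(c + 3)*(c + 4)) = c + 2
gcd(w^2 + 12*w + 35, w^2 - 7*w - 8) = 1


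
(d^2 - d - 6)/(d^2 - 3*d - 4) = (-d^2 + d + 6)/(-d^2 + 3*d + 4)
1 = 1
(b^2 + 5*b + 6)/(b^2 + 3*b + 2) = (b + 3)/(b + 1)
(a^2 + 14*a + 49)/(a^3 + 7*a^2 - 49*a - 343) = 1/(a - 7)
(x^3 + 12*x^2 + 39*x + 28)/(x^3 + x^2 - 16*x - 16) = (x + 7)/(x - 4)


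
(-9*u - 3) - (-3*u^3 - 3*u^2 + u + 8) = 3*u^3 + 3*u^2 - 10*u - 11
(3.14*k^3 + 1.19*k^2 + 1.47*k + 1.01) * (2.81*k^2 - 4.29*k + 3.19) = 8.8234*k^5 - 10.1267*k^4 + 9.0422*k^3 + 0.3279*k^2 + 0.3564*k + 3.2219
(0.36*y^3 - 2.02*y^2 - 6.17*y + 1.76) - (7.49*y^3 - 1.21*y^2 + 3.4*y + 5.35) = -7.13*y^3 - 0.81*y^2 - 9.57*y - 3.59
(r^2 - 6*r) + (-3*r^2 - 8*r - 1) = -2*r^2 - 14*r - 1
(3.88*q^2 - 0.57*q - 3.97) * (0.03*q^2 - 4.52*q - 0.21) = 0.1164*q^4 - 17.5547*q^3 + 1.6425*q^2 + 18.0641*q + 0.8337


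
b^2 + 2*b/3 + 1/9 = (b + 1/3)^2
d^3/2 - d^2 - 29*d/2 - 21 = (d/2 + 1)*(d - 7)*(d + 3)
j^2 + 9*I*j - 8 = (j + I)*(j + 8*I)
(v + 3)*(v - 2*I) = v^2 + 3*v - 2*I*v - 6*I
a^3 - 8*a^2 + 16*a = a*(a - 4)^2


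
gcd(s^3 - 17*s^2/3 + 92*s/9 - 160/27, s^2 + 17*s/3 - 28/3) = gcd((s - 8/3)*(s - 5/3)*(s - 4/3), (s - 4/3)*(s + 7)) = s - 4/3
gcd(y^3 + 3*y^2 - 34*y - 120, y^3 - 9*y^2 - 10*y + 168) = y^2 - 2*y - 24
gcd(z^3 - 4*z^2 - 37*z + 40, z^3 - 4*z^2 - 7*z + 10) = z - 1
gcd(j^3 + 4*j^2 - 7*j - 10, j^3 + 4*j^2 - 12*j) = j - 2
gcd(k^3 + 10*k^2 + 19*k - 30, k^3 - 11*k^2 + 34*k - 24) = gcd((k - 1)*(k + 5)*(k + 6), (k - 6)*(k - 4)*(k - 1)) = k - 1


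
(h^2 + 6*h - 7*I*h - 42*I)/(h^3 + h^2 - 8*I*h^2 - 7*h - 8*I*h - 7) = (h + 6)/(h^2 + h*(1 - I) - I)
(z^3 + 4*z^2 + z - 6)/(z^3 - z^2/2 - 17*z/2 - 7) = 2*(z^2 + 2*z - 3)/(2*z^2 - 5*z - 7)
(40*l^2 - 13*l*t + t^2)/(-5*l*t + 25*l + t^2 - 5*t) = (-8*l + t)/(t - 5)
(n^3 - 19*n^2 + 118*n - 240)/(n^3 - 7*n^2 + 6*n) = (n^2 - 13*n + 40)/(n*(n - 1))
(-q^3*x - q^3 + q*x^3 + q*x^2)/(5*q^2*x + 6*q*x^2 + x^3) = q*(-q*x - q + x^2 + x)/(x*(5*q + x))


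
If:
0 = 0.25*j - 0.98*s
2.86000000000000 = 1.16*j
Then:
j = 2.47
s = 0.63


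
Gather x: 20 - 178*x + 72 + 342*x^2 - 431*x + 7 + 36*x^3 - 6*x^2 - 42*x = 36*x^3 + 336*x^2 - 651*x + 99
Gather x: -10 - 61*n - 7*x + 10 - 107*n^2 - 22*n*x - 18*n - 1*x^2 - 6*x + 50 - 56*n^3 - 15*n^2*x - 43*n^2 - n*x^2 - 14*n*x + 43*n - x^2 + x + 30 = -56*n^3 - 150*n^2 - 36*n + x^2*(-n - 2) + x*(-15*n^2 - 36*n - 12) + 80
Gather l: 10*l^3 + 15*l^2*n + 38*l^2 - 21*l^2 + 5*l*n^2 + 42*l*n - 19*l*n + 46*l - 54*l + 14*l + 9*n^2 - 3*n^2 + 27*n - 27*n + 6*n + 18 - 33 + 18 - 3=10*l^3 + l^2*(15*n + 17) + l*(5*n^2 + 23*n + 6) + 6*n^2 + 6*n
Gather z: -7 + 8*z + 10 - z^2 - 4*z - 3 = -z^2 + 4*z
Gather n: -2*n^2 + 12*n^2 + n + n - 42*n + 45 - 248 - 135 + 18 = 10*n^2 - 40*n - 320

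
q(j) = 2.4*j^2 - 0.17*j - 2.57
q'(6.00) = 28.63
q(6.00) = 82.81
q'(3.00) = 14.23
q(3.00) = 18.52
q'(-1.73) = -8.47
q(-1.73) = 4.91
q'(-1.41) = -6.94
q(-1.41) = 2.44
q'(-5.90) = -28.49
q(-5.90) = 81.98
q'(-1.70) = -8.33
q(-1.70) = 4.66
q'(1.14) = 5.30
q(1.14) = 0.36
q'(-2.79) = -13.56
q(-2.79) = 16.59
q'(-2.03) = -9.91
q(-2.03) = 7.67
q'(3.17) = 15.05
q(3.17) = 21.01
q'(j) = 4.8*j - 0.17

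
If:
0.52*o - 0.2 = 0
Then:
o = 0.38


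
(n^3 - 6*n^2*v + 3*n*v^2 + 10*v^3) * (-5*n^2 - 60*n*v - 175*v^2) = -5*n^5 - 30*n^4*v + 170*n^3*v^2 + 820*n^2*v^3 - 1125*n*v^4 - 1750*v^5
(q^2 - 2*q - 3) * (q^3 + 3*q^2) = q^5 + q^4 - 9*q^3 - 9*q^2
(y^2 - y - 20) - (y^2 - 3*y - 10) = 2*y - 10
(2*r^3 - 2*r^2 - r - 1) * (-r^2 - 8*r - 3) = -2*r^5 - 14*r^4 + 11*r^3 + 15*r^2 + 11*r + 3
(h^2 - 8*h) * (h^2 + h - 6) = h^4 - 7*h^3 - 14*h^2 + 48*h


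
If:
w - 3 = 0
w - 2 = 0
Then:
No Solution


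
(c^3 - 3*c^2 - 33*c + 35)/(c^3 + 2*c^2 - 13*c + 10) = (c - 7)/(c - 2)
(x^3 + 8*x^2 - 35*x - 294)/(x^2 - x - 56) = (x^2 + x - 42)/(x - 8)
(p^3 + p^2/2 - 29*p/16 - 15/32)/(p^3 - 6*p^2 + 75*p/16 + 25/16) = (p + 3/2)/(p - 5)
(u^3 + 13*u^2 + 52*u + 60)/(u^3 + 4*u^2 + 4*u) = (u^2 + 11*u + 30)/(u*(u + 2))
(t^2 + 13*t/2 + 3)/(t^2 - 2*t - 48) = (t + 1/2)/(t - 8)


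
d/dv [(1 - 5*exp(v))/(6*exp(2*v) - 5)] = (30*exp(2*v) - 12*exp(v) + 25)*exp(v)/(36*exp(4*v) - 60*exp(2*v) + 25)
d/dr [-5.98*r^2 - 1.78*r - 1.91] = -11.96*r - 1.78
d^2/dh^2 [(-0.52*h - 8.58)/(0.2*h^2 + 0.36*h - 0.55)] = (-(0.4*h + 0.36)*(0.52*h + 8.58)*(0.8*h + 0.72) + (0.624*h + 3.8064)*(0.2*h^2 + 0.36*h - 0.55))/(0.2*h^2 + 0.36*h - 0.55)^3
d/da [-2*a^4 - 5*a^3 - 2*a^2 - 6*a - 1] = -8*a^3 - 15*a^2 - 4*a - 6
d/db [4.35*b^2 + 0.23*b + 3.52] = 8.7*b + 0.23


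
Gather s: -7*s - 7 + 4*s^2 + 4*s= 4*s^2 - 3*s - 7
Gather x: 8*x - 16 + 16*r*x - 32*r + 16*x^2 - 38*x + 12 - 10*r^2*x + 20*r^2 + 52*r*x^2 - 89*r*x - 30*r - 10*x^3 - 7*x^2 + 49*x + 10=20*r^2 - 62*r - 10*x^3 + x^2*(52*r + 9) + x*(-10*r^2 - 73*r + 19) + 6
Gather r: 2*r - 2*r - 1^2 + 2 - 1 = 0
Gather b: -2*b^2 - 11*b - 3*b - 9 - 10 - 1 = -2*b^2 - 14*b - 20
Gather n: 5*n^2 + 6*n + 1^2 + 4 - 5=5*n^2 + 6*n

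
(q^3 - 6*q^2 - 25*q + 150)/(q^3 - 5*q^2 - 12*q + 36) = (q^2 - 25)/(q^2 + q - 6)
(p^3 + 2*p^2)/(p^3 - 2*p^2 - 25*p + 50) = p^2*(p + 2)/(p^3 - 2*p^2 - 25*p + 50)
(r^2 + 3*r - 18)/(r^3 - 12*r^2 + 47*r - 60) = (r + 6)/(r^2 - 9*r + 20)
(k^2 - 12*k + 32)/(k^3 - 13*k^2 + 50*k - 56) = (k - 8)/(k^2 - 9*k + 14)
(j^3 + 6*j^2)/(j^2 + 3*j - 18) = j^2/(j - 3)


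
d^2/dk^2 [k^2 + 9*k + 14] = 2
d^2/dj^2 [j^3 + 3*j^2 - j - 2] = 6*j + 6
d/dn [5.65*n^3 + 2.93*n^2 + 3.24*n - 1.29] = 16.95*n^2 + 5.86*n + 3.24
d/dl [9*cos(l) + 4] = -9*sin(l)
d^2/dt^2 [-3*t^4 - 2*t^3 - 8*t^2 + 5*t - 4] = -36*t^2 - 12*t - 16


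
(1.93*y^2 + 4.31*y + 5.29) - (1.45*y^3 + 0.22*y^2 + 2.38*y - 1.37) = -1.45*y^3 + 1.71*y^2 + 1.93*y + 6.66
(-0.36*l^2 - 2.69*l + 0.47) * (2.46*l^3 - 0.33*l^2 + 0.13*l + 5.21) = -0.8856*l^5 - 6.4986*l^4 + 1.9971*l^3 - 2.3804*l^2 - 13.9538*l + 2.4487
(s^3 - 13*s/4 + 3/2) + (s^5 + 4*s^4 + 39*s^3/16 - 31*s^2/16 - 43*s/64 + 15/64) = s^5 + 4*s^4 + 55*s^3/16 - 31*s^2/16 - 251*s/64 + 111/64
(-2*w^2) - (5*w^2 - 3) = 3 - 7*w^2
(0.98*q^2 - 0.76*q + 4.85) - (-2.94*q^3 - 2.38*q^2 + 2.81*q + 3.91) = 2.94*q^3 + 3.36*q^2 - 3.57*q + 0.94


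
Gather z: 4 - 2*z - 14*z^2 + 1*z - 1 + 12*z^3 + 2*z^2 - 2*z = 12*z^3 - 12*z^2 - 3*z + 3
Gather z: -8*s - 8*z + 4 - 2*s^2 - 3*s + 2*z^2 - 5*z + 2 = -2*s^2 - 11*s + 2*z^2 - 13*z + 6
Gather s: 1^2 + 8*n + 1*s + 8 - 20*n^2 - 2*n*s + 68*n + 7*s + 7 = -20*n^2 + 76*n + s*(8 - 2*n) + 16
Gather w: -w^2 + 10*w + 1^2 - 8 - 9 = -w^2 + 10*w - 16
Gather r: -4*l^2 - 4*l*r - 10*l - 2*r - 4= -4*l^2 - 10*l + r*(-4*l - 2) - 4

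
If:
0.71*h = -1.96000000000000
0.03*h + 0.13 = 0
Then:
No Solution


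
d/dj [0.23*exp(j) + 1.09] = 0.23*exp(j)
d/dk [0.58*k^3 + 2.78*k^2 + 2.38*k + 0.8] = 1.74*k^2 + 5.56*k + 2.38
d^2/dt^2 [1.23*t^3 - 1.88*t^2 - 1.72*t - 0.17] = 7.38*t - 3.76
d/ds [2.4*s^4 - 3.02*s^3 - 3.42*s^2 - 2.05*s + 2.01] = 9.6*s^3 - 9.06*s^2 - 6.84*s - 2.05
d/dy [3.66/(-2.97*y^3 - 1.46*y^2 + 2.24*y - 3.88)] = (32.6106*y^2 + 10.6872*y - 8.1984)/(2.97*y^3 + 1.46*y^2 - 2.24*y + 3.88)^2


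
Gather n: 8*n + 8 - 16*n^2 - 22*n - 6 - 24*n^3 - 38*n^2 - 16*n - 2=-24*n^3 - 54*n^2 - 30*n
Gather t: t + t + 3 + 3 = 2*t + 6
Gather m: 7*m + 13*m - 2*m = 18*m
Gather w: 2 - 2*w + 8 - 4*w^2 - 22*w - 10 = -4*w^2 - 24*w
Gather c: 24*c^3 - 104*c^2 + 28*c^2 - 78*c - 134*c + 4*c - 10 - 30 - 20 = 24*c^3 - 76*c^2 - 208*c - 60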